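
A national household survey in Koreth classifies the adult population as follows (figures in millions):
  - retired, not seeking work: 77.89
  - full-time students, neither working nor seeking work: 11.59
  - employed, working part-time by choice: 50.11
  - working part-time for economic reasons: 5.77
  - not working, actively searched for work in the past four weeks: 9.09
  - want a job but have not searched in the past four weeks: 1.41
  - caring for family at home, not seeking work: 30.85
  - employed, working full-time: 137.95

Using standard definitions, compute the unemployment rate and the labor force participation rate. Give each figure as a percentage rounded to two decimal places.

Unemployment rate ≈ 4.48%; labor force participation rate ≈ 62.50%.

Employed = 50.11 + 5.77 + 137.95 = 193.83 million (anyone who worked, including part-time for economic reasons, counts as employed).
Unemployed = 9.09 million.
Labor force = 193.83 + 9.09 = 202.92 million.
Not in labor force = 77.89 + 11.59 + 1.41 + 30.85 = 121.74 million (those not working and not actively searching are outside the labor force — including those who want a job but have given up searching).
Civilian working-age population = 202.92 + 121.74 = 324.66 million.
Unemployment rate = 9.09 / 202.92 = 4.48%.
Labor force participation rate = 202.92 / 324.66 = 62.50%.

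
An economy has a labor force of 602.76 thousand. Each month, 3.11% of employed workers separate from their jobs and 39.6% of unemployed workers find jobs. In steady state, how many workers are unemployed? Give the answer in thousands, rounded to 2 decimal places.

Steady-state unemployment rate u* = s/(s+f) = 3.11/(3.11+39.6) = 0.072817.
Unemployed = u* × labor force = 0.072817 × 602.76 ≈ 43.89 thousand.

About 43.89 thousand are unemployed in steady state.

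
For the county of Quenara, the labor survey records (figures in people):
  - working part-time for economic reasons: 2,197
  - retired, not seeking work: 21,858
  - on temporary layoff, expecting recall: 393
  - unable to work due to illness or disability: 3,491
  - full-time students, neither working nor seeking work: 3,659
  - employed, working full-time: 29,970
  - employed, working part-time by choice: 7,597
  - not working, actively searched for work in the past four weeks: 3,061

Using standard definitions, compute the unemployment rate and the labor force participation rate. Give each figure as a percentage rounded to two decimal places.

Unemployment rate ≈ 7.99%; labor force participation rate ≈ 59.84%.

Employed = 2,197 + 29,970 + 7,597 = 39,764 (anyone who worked, including part-time for economic reasons, counts as employed).
Unemployed = 393 + 3,061 = 3,454 (jobless and actively searching, or on temporary layoff).
Labor force = 39,764 + 3,454 = 43,218.
Not in labor force = 21,858 + 3,491 + 3,659 = 29,008 (those not working and not actively searching are outside the labor force).
Civilian working-age population = 43,218 + 29,008 = 72,226.
Unemployment rate = 3,454 / 43,218 = 7.99%.
Labor force participation rate = 43,218 / 72,226 = 59.84%.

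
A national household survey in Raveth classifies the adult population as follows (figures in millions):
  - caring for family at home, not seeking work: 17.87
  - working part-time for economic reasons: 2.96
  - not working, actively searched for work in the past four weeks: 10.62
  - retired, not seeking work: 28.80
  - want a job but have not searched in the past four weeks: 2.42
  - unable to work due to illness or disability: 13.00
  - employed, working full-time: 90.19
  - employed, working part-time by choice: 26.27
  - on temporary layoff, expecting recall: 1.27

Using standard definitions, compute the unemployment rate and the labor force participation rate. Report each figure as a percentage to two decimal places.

Employed = 2.96 + 90.19 + 26.27 = 119.42 million (anyone who worked, including part-time for economic reasons, counts as employed).
Unemployed = 10.62 + 1.27 = 11.89 million (jobless and actively searching, or on temporary layoff).
Labor force = 119.42 + 11.89 = 131.31 million.
Not in labor force = 17.87 + 28.80 + 2.42 + 13.00 = 62.09 million (those not working and not actively searching are outside the labor force — including those who want a job but have given up searching).
Civilian working-age population = 131.31 + 62.09 = 193.40 million.
Unemployment rate = 11.89 / 131.31 = 9.05%.
Labor force participation rate = 131.31 / 193.40 = 67.90%.

Unemployment rate ≈ 9.05%; labor force participation rate ≈ 67.90%.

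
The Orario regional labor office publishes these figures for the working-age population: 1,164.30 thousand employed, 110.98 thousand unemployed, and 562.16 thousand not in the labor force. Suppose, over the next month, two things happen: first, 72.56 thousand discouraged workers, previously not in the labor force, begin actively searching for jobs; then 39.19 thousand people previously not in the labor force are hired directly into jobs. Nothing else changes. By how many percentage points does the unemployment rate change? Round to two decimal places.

Initially, labor force = 1,164.30 + 110.98 = 1,275.28 thousand, so u = 110.98/1,275.28 = 8.70%.
After the first change, unemployed and labor force both rise by 72.56 → E = 1,164.30, U = 183.54, labor force = 1,347.84 thousand.
After the second change, employed and labor force both rise by 39.19; unemployed unchanged → E = 1,203.49, U = 183.54, labor force = 1,387.03 thousand.
New unemployment rate = 183.54 / 1,387.03 = 13.23%.
Change = 13.23% − 8.70% = +4.53 percentage points.

The unemployment rate changes by +4.53 percentage points.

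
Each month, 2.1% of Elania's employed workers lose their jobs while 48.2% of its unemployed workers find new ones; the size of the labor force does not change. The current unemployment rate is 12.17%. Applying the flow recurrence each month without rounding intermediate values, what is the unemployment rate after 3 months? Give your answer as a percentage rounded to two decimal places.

Unemployment rate after three months ≈ 5.16%.

With a fixed labor force, u_{t+1} = u_t + s·(1−u_t) − f·u_t = u_t·(1−s−f) + s.
Here 1−s−f = 0.497 and s = 0.021.
u_1 = 0.121700 × 0.497 + 0.021 = 0.081485.
u_2 = 0.081485 × 0.497 + 0.021 = 0.061498.
u_3 = 0.061498 × 0.497 + 0.021 = 0.051565.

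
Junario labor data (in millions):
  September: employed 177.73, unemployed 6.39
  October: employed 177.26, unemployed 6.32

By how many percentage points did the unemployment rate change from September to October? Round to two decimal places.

September: labor force = 177.73 + 6.39 = 184.12; u = 6.39/184.12 = 3.47%.
October: labor force = 177.26 + 6.32 = 183.58; u = 6.32/183.58 = 3.44%.
Change = 3.44% − 3.47% = −0.03 pp.

The unemployment rate changed by −0.03 percentage points.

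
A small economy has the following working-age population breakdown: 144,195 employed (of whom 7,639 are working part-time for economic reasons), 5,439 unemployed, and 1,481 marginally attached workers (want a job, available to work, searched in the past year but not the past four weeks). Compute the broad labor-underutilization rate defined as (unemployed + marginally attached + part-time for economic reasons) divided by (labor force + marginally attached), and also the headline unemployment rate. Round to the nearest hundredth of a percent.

Broad underutilization rate ≈ 9.63%; headline unemployment rate ≈ 3.63%.

Labor force = 144,195 + 5,439 = 149,634.
Numerator = 5,439 + 1,481 + 7,639 = 14,559.
Denominator = 149,634 + 1,481 = 151,115.
Broad rate = 14,559 / 151,115 = 9.63%.
Headline unemployment rate = 5,439 / 149,634 = 3.63%.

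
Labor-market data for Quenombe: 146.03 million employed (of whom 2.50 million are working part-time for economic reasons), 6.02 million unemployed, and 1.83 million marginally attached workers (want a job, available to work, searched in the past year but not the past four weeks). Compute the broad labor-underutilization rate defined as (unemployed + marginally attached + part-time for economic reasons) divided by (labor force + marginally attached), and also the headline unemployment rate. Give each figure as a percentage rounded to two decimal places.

Broad underutilization rate ≈ 6.73%; headline unemployment rate ≈ 3.96%.

Labor force = 146.03 + 6.02 = 152.05 million.
Numerator = 6.02 + 1.83 + 2.50 = 10.35 million.
Denominator = 152.05 + 1.83 = 153.88 million.
Broad rate = 10.35 / 153.88 = 6.73%.
Headline unemployment rate = 6.02 / 152.05 = 3.96%.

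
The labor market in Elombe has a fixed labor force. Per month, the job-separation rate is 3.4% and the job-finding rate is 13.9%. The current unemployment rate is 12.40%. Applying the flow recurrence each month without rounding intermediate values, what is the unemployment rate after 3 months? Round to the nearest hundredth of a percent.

Unemployment rate after three months ≈ 15.55%.

With a fixed labor force, u_{t+1} = u_t + s·(1−u_t) − f·u_t = u_t·(1−s−f) + s.
Here 1−s−f = 0.827 and s = 0.034.
u_1 = 0.124000 × 0.827 + 0.034 = 0.136548.
u_2 = 0.136548 × 0.827 + 0.034 = 0.146925.
u_3 = 0.146925 × 0.827 + 0.034 = 0.155507.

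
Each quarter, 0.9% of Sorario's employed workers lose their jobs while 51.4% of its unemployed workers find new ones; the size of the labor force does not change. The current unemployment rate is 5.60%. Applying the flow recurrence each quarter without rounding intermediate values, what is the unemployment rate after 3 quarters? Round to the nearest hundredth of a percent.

Unemployment rate after three quarters ≈ 2.14%.

With a fixed labor force, u_{t+1} = u_t + s·(1−u_t) − f·u_t = u_t·(1−s−f) + s.
Here 1−s−f = 0.477 and s = 0.009.
u_1 = 0.056000 × 0.477 + 0.009 = 0.035712.
u_2 = 0.035712 × 0.477 + 0.009 = 0.026035.
u_3 = 0.026035 × 0.477 + 0.009 = 0.021419.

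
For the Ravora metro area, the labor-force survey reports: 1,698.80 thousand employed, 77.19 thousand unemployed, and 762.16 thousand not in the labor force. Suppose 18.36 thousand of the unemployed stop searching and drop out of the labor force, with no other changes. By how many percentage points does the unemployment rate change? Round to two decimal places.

Initially, labor force = 1,698.80 + 77.19 = 1,775.99 thousand, so u = 77.19/1,775.99 = 4.35%.
After the change, unemployed and labor force both fall by 18.36 → E = 1,698.80, U = 58.83, labor force = 1,757.63 thousand.
New unemployment rate = 58.83 / 1,757.63 = 3.35%.
Change = 3.35% − 4.35% = −1.00 percentage points.

The unemployment rate changes by −1.00 percentage points.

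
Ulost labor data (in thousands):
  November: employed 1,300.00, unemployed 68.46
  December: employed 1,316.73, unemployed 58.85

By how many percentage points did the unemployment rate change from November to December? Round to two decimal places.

The unemployment rate changed by −0.72 percentage points.

November: labor force = 1,300.00 + 68.46 = 1,368.46; u = 68.46/1,368.46 = 5.00%.
December: labor force = 1,316.73 + 58.85 = 1,375.58; u = 58.85/1,375.58 = 4.28%.
Change = 4.28% − 5.00% = −0.72 pp.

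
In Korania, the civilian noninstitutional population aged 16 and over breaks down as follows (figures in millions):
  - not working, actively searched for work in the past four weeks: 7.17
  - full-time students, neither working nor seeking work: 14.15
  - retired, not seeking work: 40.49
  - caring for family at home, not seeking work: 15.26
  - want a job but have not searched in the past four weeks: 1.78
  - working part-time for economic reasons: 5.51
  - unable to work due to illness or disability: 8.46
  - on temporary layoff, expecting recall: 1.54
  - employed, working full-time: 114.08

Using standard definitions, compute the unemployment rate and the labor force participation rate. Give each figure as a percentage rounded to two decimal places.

Employed = 5.51 + 114.08 = 119.59 million (anyone who worked, including part-time for economic reasons, counts as employed).
Unemployed = 7.17 + 1.54 = 8.71 million (jobless and actively searching, or on temporary layoff).
Labor force = 119.59 + 8.71 = 128.30 million.
Not in labor force = 14.15 + 40.49 + 15.26 + 1.78 + 8.46 = 80.14 million (those not working and not actively searching are outside the labor force — including those who want a job but have given up searching).
Civilian working-age population = 128.30 + 80.14 = 208.44 million.
Unemployment rate = 8.71 / 128.30 = 6.79%.
Labor force participation rate = 128.30 / 208.44 = 61.55%.

Unemployment rate ≈ 6.79%; labor force participation rate ≈ 61.55%.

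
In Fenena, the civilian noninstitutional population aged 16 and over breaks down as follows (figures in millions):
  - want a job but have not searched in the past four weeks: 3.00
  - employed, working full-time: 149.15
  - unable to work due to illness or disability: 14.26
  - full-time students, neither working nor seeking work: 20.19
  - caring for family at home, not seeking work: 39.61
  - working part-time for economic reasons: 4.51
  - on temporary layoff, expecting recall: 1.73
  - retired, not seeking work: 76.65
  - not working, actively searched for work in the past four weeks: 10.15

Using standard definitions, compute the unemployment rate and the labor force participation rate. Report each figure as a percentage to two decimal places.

Employed = 149.15 + 4.51 = 153.66 million (anyone who worked, including part-time for economic reasons, counts as employed).
Unemployed = 1.73 + 10.15 = 11.88 million (jobless and actively searching, or on temporary layoff).
Labor force = 153.66 + 11.88 = 165.54 million.
Not in labor force = 3.00 + 14.26 + 20.19 + 39.61 + 76.65 = 153.71 million (those not working and not actively searching are outside the labor force — including those who want a job but have given up searching).
Civilian working-age population = 165.54 + 153.71 = 319.25 million.
Unemployment rate = 11.88 / 165.54 = 7.18%.
Labor force participation rate = 165.54 / 319.25 = 51.85%.

Unemployment rate ≈ 7.18%; labor force participation rate ≈ 51.85%.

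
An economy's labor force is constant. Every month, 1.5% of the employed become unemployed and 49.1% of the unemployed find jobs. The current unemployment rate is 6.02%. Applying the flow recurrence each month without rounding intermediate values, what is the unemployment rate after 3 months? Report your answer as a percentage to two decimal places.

With a fixed labor force, u_{t+1} = u_t + s·(1−u_t) − f·u_t = u_t·(1−s−f) + s.
Here 1−s−f = 0.494 and s = 0.015.
u_1 = 0.060200 × 0.494 + 0.015 = 0.044739.
u_2 = 0.044739 × 0.494 + 0.015 = 0.037101.
u_3 = 0.037101 × 0.494 + 0.015 = 0.033328.

Unemployment rate after three months ≈ 3.33%.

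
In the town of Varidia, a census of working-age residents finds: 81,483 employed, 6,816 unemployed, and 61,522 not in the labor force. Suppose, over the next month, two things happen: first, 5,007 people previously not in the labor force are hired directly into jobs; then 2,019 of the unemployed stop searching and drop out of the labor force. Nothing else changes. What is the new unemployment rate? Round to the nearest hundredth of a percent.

New unemployment rate ≈ 5.25%.

Initially, labor force = 81,483 + 6,816 = 88,299, so u = 6,816/88,299 = 7.72%.
After the first change, employed and labor force both rise by 5,007; unemployed unchanged → E = 86,490, U = 6,816, labor force = 93,306.
After the second change, unemployed and labor force both fall by 2,019 → E = 86,490, U = 4,797, labor force = 91,287.
New unemployment rate = 4,797 / 91,287 = 5.25%.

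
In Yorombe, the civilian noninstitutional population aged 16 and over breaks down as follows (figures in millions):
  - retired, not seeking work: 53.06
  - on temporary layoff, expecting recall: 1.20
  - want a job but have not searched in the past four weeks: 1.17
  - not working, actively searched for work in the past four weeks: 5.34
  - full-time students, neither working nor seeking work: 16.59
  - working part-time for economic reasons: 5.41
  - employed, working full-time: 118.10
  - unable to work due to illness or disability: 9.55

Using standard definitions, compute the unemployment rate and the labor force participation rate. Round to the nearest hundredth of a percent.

Employed = 5.41 + 118.10 = 123.51 million (anyone who worked, including part-time for economic reasons, counts as employed).
Unemployed = 1.20 + 5.34 = 6.54 million (jobless and actively searching, or on temporary layoff).
Labor force = 123.51 + 6.54 = 130.05 million.
Not in labor force = 53.06 + 1.17 + 16.59 + 9.55 = 80.37 million (those not working and not actively searching are outside the labor force — including those who want a job but have given up searching).
Civilian working-age population = 130.05 + 80.37 = 210.42 million.
Unemployment rate = 6.54 / 130.05 = 5.03%.
Labor force participation rate = 130.05 / 210.42 = 61.80%.

Unemployment rate ≈ 5.03%; labor force participation rate ≈ 61.80%.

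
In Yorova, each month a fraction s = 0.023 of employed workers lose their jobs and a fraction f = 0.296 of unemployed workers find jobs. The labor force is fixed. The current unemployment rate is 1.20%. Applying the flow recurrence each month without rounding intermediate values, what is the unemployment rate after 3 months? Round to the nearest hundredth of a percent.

With a fixed labor force, u_{t+1} = u_t + s·(1−u_t) − f·u_t = u_t·(1−s−f) + s.
Here 1−s−f = 0.681 and s = 0.023.
u_1 = 0.012000 × 0.681 + 0.023 = 0.031172.
u_2 = 0.031172 × 0.681 + 0.023 = 0.044228.
u_3 = 0.044228 × 0.681 + 0.023 = 0.053119.

Unemployment rate after three months ≈ 5.31%.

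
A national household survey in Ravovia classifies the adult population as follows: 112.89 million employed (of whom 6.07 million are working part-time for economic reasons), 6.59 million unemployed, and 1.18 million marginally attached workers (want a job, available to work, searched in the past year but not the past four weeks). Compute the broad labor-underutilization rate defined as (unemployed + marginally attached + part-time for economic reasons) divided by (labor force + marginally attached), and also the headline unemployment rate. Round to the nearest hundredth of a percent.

Broad underutilization rate ≈ 11.47%; headline unemployment rate ≈ 5.52%.

Labor force = 112.89 + 6.59 = 119.48 million.
Numerator = 6.59 + 1.18 + 6.07 = 13.84 million.
Denominator = 119.48 + 1.18 = 120.66 million.
Broad rate = 13.84 / 120.66 = 11.47%.
Headline unemployment rate = 6.59 / 119.48 = 5.52%.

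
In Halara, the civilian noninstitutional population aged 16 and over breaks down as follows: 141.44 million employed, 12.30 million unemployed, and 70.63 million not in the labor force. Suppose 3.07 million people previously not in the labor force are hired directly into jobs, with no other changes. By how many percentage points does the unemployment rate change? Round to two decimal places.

The unemployment rate changes by −0.16 percentage points.

Initially, labor force = 141.44 + 12.30 = 153.74 million, so u = 12.30/153.74 = 8.00%.
After the change, employed and labor force both rise by 3.07; unemployed unchanged → E = 144.51, U = 12.30, labor force = 156.81 million.
New unemployment rate = 12.30 / 156.81 = 7.84%.
Change = 7.84% − 8.00% = −0.16 percentage points.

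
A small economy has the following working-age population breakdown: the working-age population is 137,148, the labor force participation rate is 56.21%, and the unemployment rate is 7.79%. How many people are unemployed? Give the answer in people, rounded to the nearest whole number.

Labor force = 0.5621 × 137,148 = 77,091.
Unemployed = 0.0779 × 77,091 ≈ 6,005.

About 6,005 are unemployed.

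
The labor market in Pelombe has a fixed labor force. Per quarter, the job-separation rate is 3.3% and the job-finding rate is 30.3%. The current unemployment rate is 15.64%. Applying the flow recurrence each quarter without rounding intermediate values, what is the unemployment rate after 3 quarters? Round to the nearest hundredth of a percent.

Unemployment rate after three quarters ≈ 11.52%.

With a fixed labor force, u_{t+1} = u_t + s·(1−u_t) − f·u_t = u_t·(1−s−f) + s.
Here 1−s−f = 0.664 and s = 0.033.
u_1 = 0.156400 × 0.664 + 0.033 = 0.136850.
u_2 = 0.136850 × 0.664 + 0.033 = 0.123868.
u_3 = 0.123868 × 0.664 + 0.033 = 0.115248.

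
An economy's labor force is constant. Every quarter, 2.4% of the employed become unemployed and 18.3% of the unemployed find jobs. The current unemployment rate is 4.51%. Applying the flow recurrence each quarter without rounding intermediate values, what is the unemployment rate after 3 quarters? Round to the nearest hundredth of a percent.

Unemployment rate after three quarters ≈ 8.06%.

With a fixed labor force, u_{t+1} = u_t + s·(1−u_t) − f·u_t = u_t·(1−s−f) + s.
Here 1−s−f = 0.793 and s = 0.024.
u_1 = 0.045100 × 0.793 + 0.024 = 0.059764.
u_2 = 0.059764 × 0.793 + 0.024 = 0.071393.
u_3 = 0.071393 × 0.793 + 0.024 = 0.080615.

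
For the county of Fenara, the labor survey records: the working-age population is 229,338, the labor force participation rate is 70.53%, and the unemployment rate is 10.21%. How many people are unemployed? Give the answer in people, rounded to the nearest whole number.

About 16,515 are unemployed.

Labor force = 0.7053 × 229,338 = 161,752.
Unemployed = 0.1021 × 161,752 ≈ 16,515.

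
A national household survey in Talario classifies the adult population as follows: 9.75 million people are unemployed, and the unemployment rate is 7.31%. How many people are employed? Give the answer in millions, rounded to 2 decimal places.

Labor force = U / u = 9.75 / 0.0731 ≈ 133.38 million.
Employed = labor force − unemployed = 133.38 − 9.75 = 123.63 million.

About 123.63 million are employed.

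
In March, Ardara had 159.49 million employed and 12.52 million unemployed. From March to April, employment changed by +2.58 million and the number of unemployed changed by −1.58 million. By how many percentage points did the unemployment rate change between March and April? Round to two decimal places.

March: labor force = 159.49 + 12.52 = 172.01; u = 12.52/172.01 = 7.28%.
April: labor force = 162.07 + 10.94 = 173.01; u = 10.94/173.01 = 6.32%.
Change = 6.32% − 7.28% = −0.96 pp.

The unemployment rate changed by −0.96 percentage points.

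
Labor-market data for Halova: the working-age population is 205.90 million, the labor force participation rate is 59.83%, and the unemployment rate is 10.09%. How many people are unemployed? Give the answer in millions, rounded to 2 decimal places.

Labor force = 0.5983 × 205.90 = 123.19 million.
Unemployed = 0.1009 × 123.19 ≈ 12.43 million.

About 12.43 million are unemployed.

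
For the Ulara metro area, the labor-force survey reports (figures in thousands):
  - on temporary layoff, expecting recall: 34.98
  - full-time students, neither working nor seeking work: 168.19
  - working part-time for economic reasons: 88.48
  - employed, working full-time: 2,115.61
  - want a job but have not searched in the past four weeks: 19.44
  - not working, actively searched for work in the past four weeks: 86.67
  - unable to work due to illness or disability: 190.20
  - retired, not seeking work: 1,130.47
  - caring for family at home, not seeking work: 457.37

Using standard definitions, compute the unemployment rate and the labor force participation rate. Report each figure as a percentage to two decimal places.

Unemployment rate ≈ 5.23%; labor force participation rate ≈ 54.20%.

Employed = 88.48 + 2,115.61 = 2,204.09 thousand (anyone who worked, including part-time for economic reasons, counts as employed).
Unemployed = 34.98 + 86.67 = 121.65 thousand (jobless and actively searching, or on temporary layoff).
Labor force = 2,204.09 + 121.65 = 2,325.74 thousand.
Not in labor force = 168.19 + 19.44 + 190.20 + 1,130.47 + 457.37 = 1,965.67 thousand (those not working and not actively searching are outside the labor force — including those who want a job but have given up searching).
Civilian working-age population = 2,325.74 + 1,965.67 = 4,291.41 thousand.
Unemployment rate = 121.65 / 2,325.74 = 5.23%.
Labor force participation rate = 2,325.74 / 4,291.41 = 54.20%.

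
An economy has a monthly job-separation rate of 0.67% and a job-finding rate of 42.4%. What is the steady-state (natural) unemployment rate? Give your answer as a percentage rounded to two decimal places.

At steady state the flows balance: s·E = f·U, so U/(E+U) = s/(s+f).
u* = 0.67 / (0.67 + 42.4) = 0.67 / 43.07 = 1.56%.

Steady-state unemployment rate ≈ 1.56%.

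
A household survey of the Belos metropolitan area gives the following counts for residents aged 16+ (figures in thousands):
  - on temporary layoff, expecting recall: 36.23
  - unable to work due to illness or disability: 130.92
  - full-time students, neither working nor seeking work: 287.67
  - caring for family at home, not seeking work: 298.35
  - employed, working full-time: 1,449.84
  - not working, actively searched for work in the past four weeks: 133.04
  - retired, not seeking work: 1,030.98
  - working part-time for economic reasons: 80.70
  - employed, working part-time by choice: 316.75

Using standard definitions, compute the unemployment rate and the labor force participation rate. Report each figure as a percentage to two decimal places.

Employed = 1,449.84 + 80.70 + 316.75 = 1,847.29 thousand (anyone who worked, including part-time for economic reasons, counts as employed).
Unemployed = 36.23 + 133.04 = 169.27 thousand (jobless and actively searching, or on temporary layoff).
Labor force = 1,847.29 + 169.27 = 2,016.56 thousand.
Not in labor force = 130.92 + 287.67 + 298.35 + 1,030.98 = 1,747.92 thousand (those not working and not actively searching are outside the labor force).
Civilian working-age population = 2,016.56 + 1,747.92 = 3,764.48 thousand.
Unemployment rate = 169.27 / 2,016.56 = 8.39%.
Labor force participation rate = 2,016.56 / 3,764.48 = 53.57%.

Unemployment rate ≈ 8.39%; labor force participation rate ≈ 53.57%.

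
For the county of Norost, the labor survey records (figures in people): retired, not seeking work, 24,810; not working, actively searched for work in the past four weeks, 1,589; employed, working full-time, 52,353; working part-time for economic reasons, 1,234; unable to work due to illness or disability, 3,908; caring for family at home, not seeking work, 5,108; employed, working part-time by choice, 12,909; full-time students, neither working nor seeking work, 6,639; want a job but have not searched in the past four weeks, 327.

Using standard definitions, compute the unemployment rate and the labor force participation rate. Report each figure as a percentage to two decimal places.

Employed = 52,353 + 1,234 + 12,909 = 66,496 (anyone who worked, including part-time for economic reasons, counts as employed).
Unemployed = 1,589.
Labor force = 66,496 + 1,589 = 68,085.
Not in labor force = 24,810 + 3,908 + 5,108 + 6,639 + 327 = 40,792 (those not working and not actively searching are outside the labor force — including those who want a job but have given up searching).
Civilian working-age population = 68,085 + 40,792 = 108,877.
Unemployment rate = 1,589 / 68,085 = 2.33%.
Labor force participation rate = 68,085 / 108,877 = 62.53%.

Unemployment rate ≈ 2.33%; labor force participation rate ≈ 62.53%.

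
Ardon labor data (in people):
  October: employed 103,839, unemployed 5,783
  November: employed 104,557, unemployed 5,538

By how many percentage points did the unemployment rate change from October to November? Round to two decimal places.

The unemployment rate changed by −0.25 percentage points.

October: labor force = 103,839 + 5,783 = 109,622; u = 5,783/109,622 = 5.28%.
November: labor force = 104,557 + 5,538 = 110,095; u = 5,538/110,095 = 5.03%.
Change = 5.03% − 5.28% = −0.25 pp.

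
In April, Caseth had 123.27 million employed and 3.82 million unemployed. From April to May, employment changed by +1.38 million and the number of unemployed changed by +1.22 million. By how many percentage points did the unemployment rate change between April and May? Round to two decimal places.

April: labor force = 123.27 + 3.82 = 127.09; u = 3.82/127.09 = 3.01%.
May: labor force = 124.65 + 5.04 = 129.69; u = 5.04/129.69 = 3.89%.
Change = 3.89% − 3.01% = +0.88 pp.

The unemployment rate changed by +0.88 percentage points.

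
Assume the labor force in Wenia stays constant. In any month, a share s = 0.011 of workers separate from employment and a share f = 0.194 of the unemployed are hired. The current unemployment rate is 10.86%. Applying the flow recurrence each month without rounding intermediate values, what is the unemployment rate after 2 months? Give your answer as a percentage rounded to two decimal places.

With a fixed labor force, u_{t+1} = u_t + s·(1−u_t) − f·u_t = u_t·(1−s−f) + s.
Here 1−s−f = 0.795 and s = 0.011.
u_1 = 0.108600 × 0.795 + 0.011 = 0.097337.
u_2 = 0.097337 × 0.795 + 0.011 = 0.088383.

Unemployment rate after two months ≈ 8.84%.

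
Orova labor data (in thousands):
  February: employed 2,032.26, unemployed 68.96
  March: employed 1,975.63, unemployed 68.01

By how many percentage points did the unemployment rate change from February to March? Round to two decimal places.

The unemployment rate changed by +0.05 percentage points.

February: labor force = 2,032.26 + 68.96 = 2,101.22; u = 68.96/2,101.22 = 3.28%.
March: labor force = 1,975.63 + 68.01 = 2,043.64; u = 68.01/2,043.64 = 3.33%.
Change = 3.33% − 3.28% = +0.05 pp.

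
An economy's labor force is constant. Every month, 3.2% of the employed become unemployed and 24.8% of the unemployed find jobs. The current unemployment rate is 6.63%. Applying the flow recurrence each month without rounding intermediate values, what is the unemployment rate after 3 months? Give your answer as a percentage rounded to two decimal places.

Unemployment rate after three months ≈ 9.64%.

With a fixed labor force, u_{t+1} = u_t + s·(1−u_t) − f·u_t = u_t·(1−s−f) + s.
Here 1−s−f = 0.720 and s = 0.032.
u_1 = 0.066300 × 0.720 + 0.032 = 0.079736.
u_2 = 0.079736 × 0.720 + 0.032 = 0.089410.
u_3 = 0.089410 × 0.720 + 0.032 = 0.096375.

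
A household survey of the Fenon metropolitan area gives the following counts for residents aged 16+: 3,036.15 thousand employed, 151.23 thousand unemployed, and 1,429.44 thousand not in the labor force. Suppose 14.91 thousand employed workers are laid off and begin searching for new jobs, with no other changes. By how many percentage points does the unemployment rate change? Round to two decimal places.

The unemployment rate changes by +0.47 percentage points.

Initially, labor force = 3,036.15 + 151.23 = 3,187.38 thousand, so u = 151.23/3,187.38 = 4.74%.
After the change, employed falls and unemployed rises by 14.91; labor force unchanged → E = 3,021.24, U = 166.14, labor force = 3,187.38 thousand.
New unemployment rate = 166.14 / 3,187.38 = 5.21%.
Change = 5.21% − 4.74% = +0.47 percentage points.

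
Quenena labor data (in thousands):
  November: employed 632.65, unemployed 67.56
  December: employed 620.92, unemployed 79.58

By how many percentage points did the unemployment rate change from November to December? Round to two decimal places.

November: labor force = 632.65 + 67.56 = 700.21; u = 67.56/700.21 = 9.65%.
December: labor force = 620.92 + 79.58 = 700.50; u = 79.58/700.50 = 11.36%.
Change = 11.36% − 9.65% = +1.71 pp.

The unemployment rate changed by +1.71 percentage points.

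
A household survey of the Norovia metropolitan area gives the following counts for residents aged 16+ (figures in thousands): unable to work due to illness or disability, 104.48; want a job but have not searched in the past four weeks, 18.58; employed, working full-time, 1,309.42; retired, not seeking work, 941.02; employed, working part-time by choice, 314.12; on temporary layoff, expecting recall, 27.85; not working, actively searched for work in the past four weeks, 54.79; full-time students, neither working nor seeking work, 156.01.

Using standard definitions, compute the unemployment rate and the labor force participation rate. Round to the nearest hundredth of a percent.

Employed = 1,309.42 + 314.12 = 1,623.54 thousand.
Unemployed = 27.85 + 54.79 = 82.64 thousand (jobless and actively searching, or on temporary layoff).
Labor force = 1,623.54 + 82.64 = 1,706.18 thousand.
Not in labor force = 104.48 + 18.58 + 941.02 + 156.01 = 1,220.09 thousand (those not working and not actively searching are outside the labor force — including those who want a job but have given up searching).
Civilian working-age population = 1,706.18 + 1,220.09 = 2,926.27 thousand.
Unemployment rate = 82.64 / 1,706.18 = 4.84%.
Labor force participation rate = 1,706.18 / 2,926.27 = 58.31%.

Unemployment rate ≈ 4.84%; labor force participation rate ≈ 58.31%.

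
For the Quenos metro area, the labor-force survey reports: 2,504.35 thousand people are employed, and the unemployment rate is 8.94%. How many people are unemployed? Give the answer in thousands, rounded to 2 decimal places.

About 245.87 thousand are unemployed.

Let U be the number unemployed. The labor force is E + U, and U/(E+U) = 0.0894.
So U = 0.0894 × 2,504.35 / (1 − 0.0894) = 223.8889 / 0.9106 ≈ 245.87 thousand.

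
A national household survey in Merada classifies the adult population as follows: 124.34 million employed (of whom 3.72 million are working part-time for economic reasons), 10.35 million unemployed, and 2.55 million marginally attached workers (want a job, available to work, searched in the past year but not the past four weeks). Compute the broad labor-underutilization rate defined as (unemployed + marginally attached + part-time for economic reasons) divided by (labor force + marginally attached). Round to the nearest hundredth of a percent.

Broad underutilization rate ≈ 12.11%.

Labor force = 124.34 + 10.35 = 134.69 million.
Numerator = 10.35 + 2.55 + 3.72 = 16.62 million.
Denominator = 134.69 + 2.55 = 137.24 million.
Broad rate = 16.62 / 137.24 = 12.11%.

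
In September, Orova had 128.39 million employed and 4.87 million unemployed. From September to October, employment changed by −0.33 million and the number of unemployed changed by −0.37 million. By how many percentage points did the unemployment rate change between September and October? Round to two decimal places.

September: labor force = 128.39 + 4.87 = 133.26; u = 4.87/133.26 = 3.65%.
October: labor force = 128.06 + 4.50 = 132.56; u = 4.50/132.56 = 3.39%.
Change = 3.39% − 3.65% = −0.26 pp.

The unemployment rate changed by −0.26 percentage points.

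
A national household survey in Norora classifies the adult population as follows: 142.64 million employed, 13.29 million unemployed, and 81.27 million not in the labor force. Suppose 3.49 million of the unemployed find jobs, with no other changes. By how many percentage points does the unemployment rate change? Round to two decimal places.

The unemployment rate changes by −2.24 percentage points.

Initially, labor force = 142.64 + 13.29 = 155.93 million, so u = 13.29/155.93 = 8.52%.
After the change, unemployed falls and employed rises by 3.49; labor force unchanged → E = 146.13, U = 9.80, labor force = 155.93 million.
New unemployment rate = 9.80 / 155.93 = 6.28%.
Change = 6.28% − 8.52% = −2.24 percentage points.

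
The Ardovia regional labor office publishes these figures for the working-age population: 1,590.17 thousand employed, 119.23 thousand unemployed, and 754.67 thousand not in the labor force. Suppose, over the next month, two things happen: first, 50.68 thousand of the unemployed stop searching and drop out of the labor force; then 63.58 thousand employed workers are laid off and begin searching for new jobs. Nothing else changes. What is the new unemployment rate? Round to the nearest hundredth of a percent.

New unemployment rate ≈ 7.97%.

Initially, labor force = 1,590.17 + 119.23 = 1,709.40 thousand, so u = 119.23/1,709.40 = 6.97%.
After the first change, unemployed and labor force both fall by 50.68 → E = 1,590.17, U = 68.55, labor force = 1,658.72 thousand.
After the second change, employed falls and unemployed rises by 63.58; labor force unchanged → E = 1,526.59, U = 132.13, labor force = 1,658.72 thousand.
New unemployment rate = 132.13 / 1,658.72 = 7.97%.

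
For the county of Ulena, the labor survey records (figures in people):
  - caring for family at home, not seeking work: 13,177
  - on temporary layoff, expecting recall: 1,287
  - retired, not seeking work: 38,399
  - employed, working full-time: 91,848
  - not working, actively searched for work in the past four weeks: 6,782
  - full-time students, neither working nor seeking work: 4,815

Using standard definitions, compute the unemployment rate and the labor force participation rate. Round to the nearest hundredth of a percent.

Employed = 91,848.
Unemployed = 1,287 + 6,782 = 8,069 (jobless and actively searching, or on temporary layoff).
Labor force = 91,848 + 8,069 = 99,917.
Not in labor force = 13,177 + 38,399 + 4,815 = 56,391 (those not working and not actively searching are outside the labor force).
Civilian working-age population = 99,917 + 56,391 = 156,308.
Unemployment rate = 8,069 / 99,917 = 8.08%.
Labor force participation rate = 99,917 / 156,308 = 63.92%.

Unemployment rate ≈ 8.08%; labor force participation rate ≈ 63.92%.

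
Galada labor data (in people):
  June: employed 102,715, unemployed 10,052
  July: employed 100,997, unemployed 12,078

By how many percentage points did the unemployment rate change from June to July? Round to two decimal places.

The unemployment rate changed by +1.77 percentage points.

June: labor force = 102,715 + 10,052 = 112,767; u = 10,052/112,767 = 8.91%.
July: labor force = 100,997 + 12,078 = 113,075; u = 12,078/113,075 = 10.68%.
Change = 10.68% − 8.91% = +1.77 pp.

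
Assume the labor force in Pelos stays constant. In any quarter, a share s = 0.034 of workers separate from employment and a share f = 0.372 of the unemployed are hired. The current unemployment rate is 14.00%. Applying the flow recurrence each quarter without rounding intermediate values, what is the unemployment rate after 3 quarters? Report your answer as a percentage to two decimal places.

Unemployment rate after three quarters ≈ 9.55%.

With a fixed labor force, u_{t+1} = u_t + s·(1−u_t) − f·u_t = u_t·(1−s−f) + s.
Here 1−s−f = 0.594 and s = 0.034.
u_1 = 0.140000 × 0.594 + 0.034 = 0.117160.
u_2 = 0.117160 × 0.594 + 0.034 = 0.103593.
u_3 = 0.103593 × 0.594 + 0.034 = 0.095534.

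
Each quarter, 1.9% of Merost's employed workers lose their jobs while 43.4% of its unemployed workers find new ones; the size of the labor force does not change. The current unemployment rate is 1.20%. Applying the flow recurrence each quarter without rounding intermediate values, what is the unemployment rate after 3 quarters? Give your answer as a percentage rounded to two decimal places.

With a fixed labor force, u_{t+1} = u_t + s·(1−u_t) − f·u_t = u_t·(1−s−f) + s.
Here 1−s−f = 0.547 and s = 0.019.
u_1 = 0.012000 × 0.547 + 0.019 = 0.025564.
u_2 = 0.025564 × 0.547 + 0.019 = 0.032984.
u_3 = 0.032984 × 0.547 + 0.019 = 0.037042.

Unemployment rate after three quarters ≈ 3.70%.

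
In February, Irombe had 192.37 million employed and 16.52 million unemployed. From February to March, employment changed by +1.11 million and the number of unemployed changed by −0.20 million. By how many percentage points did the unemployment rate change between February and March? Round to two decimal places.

February: labor force = 192.37 + 16.52 = 208.89; u = 16.52/208.89 = 7.91%.
March: labor force = 193.48 + 16.32 = 209.80; u = 16.32/209.80 = 7.78%.
Change = 7.78% − 7.91% = −0.13 pp.

The unemployment rate changed by −0.13 percentage points.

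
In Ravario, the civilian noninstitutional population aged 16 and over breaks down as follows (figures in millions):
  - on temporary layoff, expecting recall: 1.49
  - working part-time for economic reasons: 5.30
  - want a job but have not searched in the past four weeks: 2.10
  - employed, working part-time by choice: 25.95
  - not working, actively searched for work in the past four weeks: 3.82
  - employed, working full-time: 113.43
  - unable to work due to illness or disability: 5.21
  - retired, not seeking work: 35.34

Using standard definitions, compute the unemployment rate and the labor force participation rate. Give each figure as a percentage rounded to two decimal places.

Employed = 5.30 + 25.95 + 113.43 = 144.68 million (anyone who worked, including part-time for economic reasons, counts as employed).
Unemployed = 1.49 + 3.82 = 5.31 million (jobless and actively searching, or on temporary layoff).
Labor force = 144.68 + 5.31 = 149.99 million.
Not in labor force = 2.10 + 5.21 + 35.34 = 42.65 million (those not working and not actively searching are outside the labor force — including those who want a job but have given up searching).
Civilian working-age population = 149.99 + 42.65 = 192.64 million.
Unemployment rate = 5.31 / 149.99 = 3.54%.
Labor force participation rate = 149.99 / 192.64 = 77.86%.

Unemployment rate ≈ 3.54%; labor force participation rate ≈ 77.86%.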